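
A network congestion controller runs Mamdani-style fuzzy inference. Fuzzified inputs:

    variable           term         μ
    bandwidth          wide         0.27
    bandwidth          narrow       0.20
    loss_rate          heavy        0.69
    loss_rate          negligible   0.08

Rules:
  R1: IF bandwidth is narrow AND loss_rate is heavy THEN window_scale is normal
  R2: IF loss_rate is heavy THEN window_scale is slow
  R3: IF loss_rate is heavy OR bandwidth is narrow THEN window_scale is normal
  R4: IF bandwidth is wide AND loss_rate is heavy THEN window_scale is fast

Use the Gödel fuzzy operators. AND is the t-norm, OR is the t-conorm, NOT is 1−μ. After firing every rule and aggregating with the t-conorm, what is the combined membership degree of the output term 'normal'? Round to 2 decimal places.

R1: narrow=0.20, heavy=0.69; AND[min(a, b)] → w = 0.20
R2: heavy=0.69 → w = 0.69
R3: heavy=0.69, narrow=0.20; OR[max(a, b)] → w = 0.69
R4: wide=0.27, heavy=0.69; AND[min(a, b)] → w = 0.27
Rules with consequent 'normal': {R1, R3} → strengths 0.20, 0.69
Aggregate via t-conorm [max(a, b)]: 0.69

0.69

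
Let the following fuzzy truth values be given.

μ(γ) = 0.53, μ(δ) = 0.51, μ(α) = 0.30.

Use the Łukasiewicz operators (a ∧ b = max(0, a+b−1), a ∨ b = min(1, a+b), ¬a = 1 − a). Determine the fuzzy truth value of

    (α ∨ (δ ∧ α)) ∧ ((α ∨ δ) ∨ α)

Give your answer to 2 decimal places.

δ ∧ α = max(0, a+b−1) on (0.51, 0.30) = 0.00
α ∨ (δ ∧ α) = min(1, a+b) on (0.30, 0.00) = 0.30
α ∨ δ = min(1, a+b) on (0.30, 0.51) = 0.81
(α ∨ δ) ∨ α = min(1, a+b) on (0.81, 0.30) = 1.00
(α ∨ (δ ∧ α)) ∧ ((α ∨ δ) ∨ α) = max(0, a+b−1) on (0.30, 1.00) = 0.30

0.30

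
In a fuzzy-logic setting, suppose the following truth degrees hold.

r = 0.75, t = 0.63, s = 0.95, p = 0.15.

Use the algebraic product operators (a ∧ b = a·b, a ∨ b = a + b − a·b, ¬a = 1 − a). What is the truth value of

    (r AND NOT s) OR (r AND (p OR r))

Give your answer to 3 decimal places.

0.606

NOT s = 1 − 0.9500 = 0.0500
r AND NOT s = a·b on (0.7500, 0.0500) = 0.0375
p OR r = a + b − a·b on (0.1500, 0.7500) = 0.7875
r AND (p OR r) = a·b on (0.7500, 0.7875) = 0.5906
(r AND NOT s) OR (r AND (p OR r)) = a + b − a·b on (0.0375, 0.5906) = 0.6060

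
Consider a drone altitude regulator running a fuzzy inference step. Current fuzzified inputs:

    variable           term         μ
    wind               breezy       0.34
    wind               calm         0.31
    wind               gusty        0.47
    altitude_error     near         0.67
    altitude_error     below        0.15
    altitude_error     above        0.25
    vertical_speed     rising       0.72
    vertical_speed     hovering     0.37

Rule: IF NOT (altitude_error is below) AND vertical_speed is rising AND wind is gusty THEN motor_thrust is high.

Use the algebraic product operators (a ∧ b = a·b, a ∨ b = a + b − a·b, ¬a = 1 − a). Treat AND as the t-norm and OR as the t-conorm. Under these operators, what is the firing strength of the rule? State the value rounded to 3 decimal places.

firing strength: ¬below=1−0.15=0.85, rising=0.72, gusty=0.47; AND[a·b] → w = 0.2876

0.288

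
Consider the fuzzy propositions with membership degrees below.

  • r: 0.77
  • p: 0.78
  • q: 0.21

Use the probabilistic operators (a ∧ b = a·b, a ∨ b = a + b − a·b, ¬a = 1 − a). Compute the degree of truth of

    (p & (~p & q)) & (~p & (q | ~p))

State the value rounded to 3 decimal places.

~p = 1 − 0.7800 = 0.2200
~p & q = a·b on (0.2200, 0.2100) = 0.0462
p & (~p & q) = a·b on (0.7800, 0.0462) = 0.0360
~p = 1 − 0.7800 = 0.2200
~p = 1 − 0.7800 = 0.2200
q | ~p = a + b − a·b on (0.2100, 0.2200) = 0.3838
~p & (q | ~p) = a·b on (0.2200, 0.3838) = 0.0844
(p & (~p & q)) & (~p & (q | ~p)) = a·b on (0.0360, 0.0844) = 0.0030

0.003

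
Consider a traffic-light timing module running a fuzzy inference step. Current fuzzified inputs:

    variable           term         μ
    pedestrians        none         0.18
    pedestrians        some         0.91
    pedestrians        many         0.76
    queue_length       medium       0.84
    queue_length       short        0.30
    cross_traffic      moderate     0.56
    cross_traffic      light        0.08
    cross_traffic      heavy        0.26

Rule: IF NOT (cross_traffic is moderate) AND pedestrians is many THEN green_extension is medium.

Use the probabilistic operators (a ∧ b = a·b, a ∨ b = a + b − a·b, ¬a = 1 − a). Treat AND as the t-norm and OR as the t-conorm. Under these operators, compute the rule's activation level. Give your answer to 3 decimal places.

firing strength: ¬moderate=1−0.56=0.44, many=0.76; AND[a·b] → w = 0.3344

0.334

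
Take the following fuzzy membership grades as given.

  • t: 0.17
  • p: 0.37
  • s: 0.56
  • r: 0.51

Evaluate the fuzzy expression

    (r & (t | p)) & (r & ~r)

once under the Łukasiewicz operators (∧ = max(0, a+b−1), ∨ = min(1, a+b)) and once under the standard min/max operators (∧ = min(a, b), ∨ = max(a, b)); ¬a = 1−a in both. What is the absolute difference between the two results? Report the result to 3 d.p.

0.370

Under Łukasiewicz:
  t | p = min(1, a+b) on (0.17, 0.37) = 0.54
  r & (t | p) = max(0, a+b−1) on (0.51, 0.54) = 0.05
  ~r = 1 − 0.51 = 0.49
  r & ~r = max(0, a+b−1) on (0.51, 0.49) = 0.00
  (r & (t | p)) & (r & ~r) = max(0, a+b−1) on (0.05, 0.00) = 0.00
  → value = 0.0000
Under standard min/max:
  t | p = max(a, b) on (0.17, 0.37) = 0.37
  r & (t | p) = min(a, b) on (0.51, 0.37) = 0.37
  ~r = 1 − 0.51 = 0.49
  r & ~r = min(a, b) on (0.51, 0.49) = 0.49
  (r & (t | p)) & (r & ~r) = min(a, b) on (0.37, 0.49) = 0.37
  → value = 0.3700
|0.0000 − 0.3700| = 0.370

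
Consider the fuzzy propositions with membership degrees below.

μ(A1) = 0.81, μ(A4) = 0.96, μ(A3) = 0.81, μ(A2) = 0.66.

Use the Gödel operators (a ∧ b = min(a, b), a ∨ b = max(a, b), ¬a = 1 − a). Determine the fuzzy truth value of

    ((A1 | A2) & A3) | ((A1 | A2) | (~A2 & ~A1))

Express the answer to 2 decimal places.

A1 | A2 = max(a, b) on (0.81, 0.66) = 0.81
(A1 | A2) & A3 = min(a, b) on (0.81, 0.81) = 0.81
A1 | A2 = max(a, b) on (0.81, 0.66) = 0.81
~A2 = 1 − 0.66 = 0.34
~A1 = 1 − 0.81 = 0.19
~A2 & ~A1 = min(a, b) on (0.34, 0.19) = 0.19
(A1 | A2) | (~A2 & ~A1) = max(a, b) on (0.81, 0.19) = 0.81
((A1 | A2) & A3) | ((A1 | A2) | (~A2 & ~A1)) = max(a, b) on (0.81, 0.81) = 0.81

0.81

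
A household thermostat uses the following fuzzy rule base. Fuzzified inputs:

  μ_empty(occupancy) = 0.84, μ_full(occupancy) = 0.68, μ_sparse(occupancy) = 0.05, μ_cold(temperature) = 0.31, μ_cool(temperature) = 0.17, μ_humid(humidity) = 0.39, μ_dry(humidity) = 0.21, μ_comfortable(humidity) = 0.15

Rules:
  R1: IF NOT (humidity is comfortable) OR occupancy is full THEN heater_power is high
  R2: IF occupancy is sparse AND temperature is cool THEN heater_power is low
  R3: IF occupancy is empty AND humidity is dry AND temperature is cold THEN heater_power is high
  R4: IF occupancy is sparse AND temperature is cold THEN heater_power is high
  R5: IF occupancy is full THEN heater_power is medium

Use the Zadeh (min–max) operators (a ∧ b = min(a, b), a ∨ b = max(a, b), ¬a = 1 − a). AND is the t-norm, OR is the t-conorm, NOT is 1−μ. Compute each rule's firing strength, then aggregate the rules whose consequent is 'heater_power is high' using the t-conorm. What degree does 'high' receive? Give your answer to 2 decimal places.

0.85

R1: ¬comfortable=1−0.15=0.85, full=0.68; OR[max(a, b)] → w = 0.85
R2: sparse=0.05, cool=0.17; AND[min(a, b)] → w = 0.05
R3: empty=0.84, dry=0.21, cold=0.31; AND[min(a, b)] → w = 0.21
R4: sparse=0.05, cold=0.31; AND[min(a, b)] → w = 0.05
R5: full=0.68 → w = 0.68
Rules with consequent 'high': {R1, R3, R4} → strengths 0.85, 0.21, 0.05
Aggregate via t-conorm [max(a, b)]: 0.85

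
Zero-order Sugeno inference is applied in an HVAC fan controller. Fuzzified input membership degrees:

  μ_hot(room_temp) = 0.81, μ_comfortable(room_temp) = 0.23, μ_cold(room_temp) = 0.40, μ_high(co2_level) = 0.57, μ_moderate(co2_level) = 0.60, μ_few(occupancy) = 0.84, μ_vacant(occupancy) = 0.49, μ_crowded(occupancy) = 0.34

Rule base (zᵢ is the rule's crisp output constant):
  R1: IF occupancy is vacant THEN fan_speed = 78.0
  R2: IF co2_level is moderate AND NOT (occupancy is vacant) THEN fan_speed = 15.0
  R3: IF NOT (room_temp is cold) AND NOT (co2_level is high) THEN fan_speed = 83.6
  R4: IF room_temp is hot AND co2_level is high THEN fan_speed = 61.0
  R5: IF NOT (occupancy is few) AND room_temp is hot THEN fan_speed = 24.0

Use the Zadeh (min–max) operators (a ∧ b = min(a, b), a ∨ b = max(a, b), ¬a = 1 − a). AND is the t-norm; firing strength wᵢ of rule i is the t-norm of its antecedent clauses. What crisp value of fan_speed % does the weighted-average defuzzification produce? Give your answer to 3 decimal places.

R1 (z=78.0): vacant=0.49 → w = 0.49
R2 (z=15.0): moderate=0.60, ¬vacant=1−0.49=0.51; AND[min(a, b)] → w = 0.51
R3 (z=83.6): ¬cold=1−0.40=0.60, ¬high=1−0.57=0.43; AND[min(a, b)] → w = 0.43
R4 (z=61.0): hot=0.81, high=0.57; AND[min(a, b)] → w = 0.57
R5 (z=24.0): ¬few=1−0.84=0.16, hot=0.81; AND[min(a, b)] → w = 0.16
Weighted average = (0.49·78.0 + 0.51·15.0 + 0.43·83.6 + 0.57·61.0 + 0.16·24.0) / (0.49 + 0.51 + 0.43 + 0.57 + 0.16)
  = 120.4280 / 2.1600 = 55.754

55.754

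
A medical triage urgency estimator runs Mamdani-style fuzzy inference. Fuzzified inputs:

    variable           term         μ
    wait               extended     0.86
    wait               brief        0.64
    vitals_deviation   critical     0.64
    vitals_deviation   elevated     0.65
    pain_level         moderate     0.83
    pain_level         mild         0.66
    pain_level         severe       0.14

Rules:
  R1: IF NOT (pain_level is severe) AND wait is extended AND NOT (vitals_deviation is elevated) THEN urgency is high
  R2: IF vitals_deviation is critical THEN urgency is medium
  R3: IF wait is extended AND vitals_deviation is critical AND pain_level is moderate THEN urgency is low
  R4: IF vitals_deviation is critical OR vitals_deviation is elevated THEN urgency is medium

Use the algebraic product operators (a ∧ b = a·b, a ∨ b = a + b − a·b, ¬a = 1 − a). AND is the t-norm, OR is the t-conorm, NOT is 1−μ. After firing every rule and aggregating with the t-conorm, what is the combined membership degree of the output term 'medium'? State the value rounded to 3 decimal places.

R1: ¬severe=1−0.14=0.86, extended=0.86, ¬elevated=1−0.65=0.35; AND[a·b] → w = 0.2589
R2: critical=0.64 → w = 0.6400
R3: extended=0.86, critical=0.64, moderate=0.83; AND[a·b] → w = 0.4568
R4: critical=0.64, elevated=0.65; OR[a + b − a·b] → w = 0.8740
Rules with consequent 'medium': {R2, R4} → strengths 0.6400, 0.8740
Aggregate via t-conorm [a + b − a·b]: 0.9546

0.955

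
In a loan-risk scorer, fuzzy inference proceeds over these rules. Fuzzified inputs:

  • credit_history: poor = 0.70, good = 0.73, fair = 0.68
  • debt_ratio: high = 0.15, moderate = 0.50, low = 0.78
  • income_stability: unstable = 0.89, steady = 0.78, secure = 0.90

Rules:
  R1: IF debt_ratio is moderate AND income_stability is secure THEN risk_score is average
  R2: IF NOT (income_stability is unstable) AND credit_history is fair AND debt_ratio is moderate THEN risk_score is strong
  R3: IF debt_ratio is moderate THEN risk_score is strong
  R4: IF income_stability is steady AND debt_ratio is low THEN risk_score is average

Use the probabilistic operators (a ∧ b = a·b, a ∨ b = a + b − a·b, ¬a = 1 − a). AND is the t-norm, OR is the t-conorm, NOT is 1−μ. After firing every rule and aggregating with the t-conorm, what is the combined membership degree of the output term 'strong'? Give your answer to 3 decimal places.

R1: moderate=0.50, secure=0.90; AND[a·b] → w = 0.4500
R2: ¬unstable=1−0.89=0.11, fair=0.68, moderate=0.50; AND[a·b] → w = 0.0374
R3: moderate=0.50 → w = 0.5000
R4: steady=0.78, low=0.78; AND[a·b] → w = 0.6084
Rules with consequent 'strong': {R2, R3} → strengths 0.0374, 0.5000
Aggregate via t-conorm [a + b − a·b]: 0.5187

0.519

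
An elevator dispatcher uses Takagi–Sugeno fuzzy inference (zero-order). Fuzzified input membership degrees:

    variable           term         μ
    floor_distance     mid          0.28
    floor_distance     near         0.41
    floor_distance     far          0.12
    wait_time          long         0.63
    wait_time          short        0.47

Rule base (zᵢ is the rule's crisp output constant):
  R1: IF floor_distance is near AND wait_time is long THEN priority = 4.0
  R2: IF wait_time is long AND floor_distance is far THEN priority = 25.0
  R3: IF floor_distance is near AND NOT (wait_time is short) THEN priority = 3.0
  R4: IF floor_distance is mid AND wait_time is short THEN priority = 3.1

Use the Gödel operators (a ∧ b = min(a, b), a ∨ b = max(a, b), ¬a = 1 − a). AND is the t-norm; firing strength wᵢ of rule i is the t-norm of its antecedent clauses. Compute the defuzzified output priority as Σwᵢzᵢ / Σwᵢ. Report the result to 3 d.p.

5.523

R1 (z=4.0): near=0.41, long=0.63; AND[min(a, b)] → w = 0.41
R2 (z=25.0): long=0.63, far=0.12; AND[min(a, b)] → w = 0.12
R3 (z=3.0): near=0.41, ¬short=1−0.47=0.53; AND[min(a, b)] → w = 0.41
R4 (z=3.1): mid=0.28, short=0.47; AND[min(a, b)] → w = 0.28
Weighted average = (0.41·4.0 + 0.12·25.0 + 0.41·3.0 + 0.28·3.1) / (0.41 + 0.12 + 0.41 + 0.28)
  = 6.7380 / 1.2200 = 5.523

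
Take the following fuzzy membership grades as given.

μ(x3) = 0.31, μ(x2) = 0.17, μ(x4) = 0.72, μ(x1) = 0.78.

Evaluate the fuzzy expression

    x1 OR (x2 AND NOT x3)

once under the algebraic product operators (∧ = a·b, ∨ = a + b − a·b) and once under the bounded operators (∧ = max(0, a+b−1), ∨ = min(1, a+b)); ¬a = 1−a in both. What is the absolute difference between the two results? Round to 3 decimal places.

Under algebraic product:
  NOT x3 = 1 − 0.3100 = 0.6900
  x2 AND NOT x3 = a·b on (0.1700, 0.6900) = 0.1173
  x1 OR (x2 AND NOT x3) = a + b − a·b on (0.7800, 0.1173) = 0.8058
  → value = 0.8058
Under bounded:
  NOT x3 = 1 − 0.31 = 0.69
  x2 AND NOT x3 = max(0, a+b−1) on (0.17, 0.69) = 0.00
  x1 OR (x2 AND NOT x3) = min(1, a+b) on (0.78, 0.00) = 0.78
  → value = 0.7800
|0.8058 − 0.7800| = 0.026

0.026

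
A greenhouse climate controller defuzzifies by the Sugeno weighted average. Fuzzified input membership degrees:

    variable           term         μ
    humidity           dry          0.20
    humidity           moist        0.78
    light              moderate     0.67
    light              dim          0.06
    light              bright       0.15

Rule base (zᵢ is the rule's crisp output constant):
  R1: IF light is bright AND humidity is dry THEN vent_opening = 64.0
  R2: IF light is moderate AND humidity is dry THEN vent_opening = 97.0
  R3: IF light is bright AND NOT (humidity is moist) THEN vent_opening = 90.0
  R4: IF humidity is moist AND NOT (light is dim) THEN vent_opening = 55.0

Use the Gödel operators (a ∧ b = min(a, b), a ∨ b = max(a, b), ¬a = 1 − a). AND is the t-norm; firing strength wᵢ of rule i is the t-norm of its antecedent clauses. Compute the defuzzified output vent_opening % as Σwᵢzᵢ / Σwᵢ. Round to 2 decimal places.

R1 (z=64.0): bright=0.15, dry=0.20; AND[min(a, b)] → w = 0.15
R2 (z=97.0): moderate=0.67, dry=0.20; AND[min(a, b)] → w = 0.20
R3 (z=90.0): bright=0.15, ¬moist=1−0.78=0.22; AND[min(a, b)] → w = 0.15
R4 (z=55.0): moist=0.78, ¬dim=1−0.06=0.94; AND[min(a, b)] → w = 0.78
Weighted average = (0.15·64.0 + 0.20·97.0 + 0.15·90.0 + 0.78·55.0) / (0.15 + 0.20 + 0.15 + 0.78)
  = 85.4000 / 1.2800 = 66.72

66.72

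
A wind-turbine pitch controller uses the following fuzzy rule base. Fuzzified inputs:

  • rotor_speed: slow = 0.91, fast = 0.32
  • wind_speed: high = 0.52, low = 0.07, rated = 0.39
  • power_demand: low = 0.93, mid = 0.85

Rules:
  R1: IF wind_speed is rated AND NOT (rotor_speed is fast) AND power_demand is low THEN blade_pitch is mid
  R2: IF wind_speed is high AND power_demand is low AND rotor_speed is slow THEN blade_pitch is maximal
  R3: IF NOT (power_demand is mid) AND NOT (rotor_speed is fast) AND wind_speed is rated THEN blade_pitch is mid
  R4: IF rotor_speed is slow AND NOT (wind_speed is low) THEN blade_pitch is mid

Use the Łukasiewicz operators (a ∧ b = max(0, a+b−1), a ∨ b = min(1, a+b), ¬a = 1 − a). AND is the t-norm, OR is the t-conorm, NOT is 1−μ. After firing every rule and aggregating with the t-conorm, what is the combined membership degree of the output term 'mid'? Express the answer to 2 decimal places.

0.84

R1: rated=0.39, ¬fast=1−0.32=0.68, low=0.93; AND[max(0, a+b−1)] → w = 0.00
R2: high=0.52, low=0.93, slow=0.91; AND[max(0, a+b−1)] → w = 0.36
R3: ¬mid=1−0.85=0.15, ¬fast=1−0.32=0.68, rated=0.39; AND[max(0, a+b−1)] → w = 0.00
R4: slow=0.91, ¬low=1−0.07=0.93; AND[max(0, a+b−1)] → w = 0.84
Rules with consequent 'mid': {R1, R3, R4} → strengths 0.00, 0.00, 0.84
Aggregate via t-conorm [min(1, a+b)]: 0.84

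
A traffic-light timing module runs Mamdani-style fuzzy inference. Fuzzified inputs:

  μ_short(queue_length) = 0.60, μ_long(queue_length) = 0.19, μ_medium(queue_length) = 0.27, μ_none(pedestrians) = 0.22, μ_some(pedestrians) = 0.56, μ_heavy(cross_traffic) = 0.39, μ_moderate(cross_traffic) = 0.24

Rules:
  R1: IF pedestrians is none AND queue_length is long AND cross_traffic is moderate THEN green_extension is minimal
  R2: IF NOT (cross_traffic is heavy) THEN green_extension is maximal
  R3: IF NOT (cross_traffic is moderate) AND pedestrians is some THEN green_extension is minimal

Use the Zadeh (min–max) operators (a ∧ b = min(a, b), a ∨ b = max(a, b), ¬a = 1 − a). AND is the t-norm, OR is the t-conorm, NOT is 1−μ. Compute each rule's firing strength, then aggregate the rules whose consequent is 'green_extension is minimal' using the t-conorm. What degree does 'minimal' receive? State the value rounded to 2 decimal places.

0.56

R1: none=0.22, long=0.19, moderate=0.24; AND[min(a, b)] → w = 0.19
R2: ¬heavy=1−0.39=0.61 → w = 0.61
R3: ¬moderate=1−0.24=0.76, some=0.56; AND[min(a, b)] → w = 0.56
Rules with consequent 'minimal': {R1, R3} → strengths 0.19, 0.56
Aggregate via t-conorm [max(a, b)]: 0.56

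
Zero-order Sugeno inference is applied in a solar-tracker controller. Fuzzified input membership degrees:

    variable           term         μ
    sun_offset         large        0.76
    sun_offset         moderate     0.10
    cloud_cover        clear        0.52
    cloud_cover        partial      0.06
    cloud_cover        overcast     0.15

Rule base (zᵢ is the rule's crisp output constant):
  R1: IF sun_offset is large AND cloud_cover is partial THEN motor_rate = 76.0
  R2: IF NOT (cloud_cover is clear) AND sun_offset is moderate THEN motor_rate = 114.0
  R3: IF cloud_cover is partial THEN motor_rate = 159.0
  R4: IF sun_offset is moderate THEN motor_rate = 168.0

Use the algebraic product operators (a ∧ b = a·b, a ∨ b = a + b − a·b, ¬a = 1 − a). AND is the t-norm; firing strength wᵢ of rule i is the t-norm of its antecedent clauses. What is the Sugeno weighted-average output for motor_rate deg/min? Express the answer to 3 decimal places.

139.107

R1 (z=76.0): large=0.76, partial=0.06; AND[a·b] → w = 0.0456
R2 (z=114.0): ¬clear=1−0.52=0.48, moderate=0.10; AND[a·b] → w = 0.0480
R3 (z=159.0): partial=0.06 → w = 0.0600
R4 (z=168.0): moderate=0.10 → w = 0.1000
Weighted average = (0.0456·76.0 + 0.0480·114.0 + 0.0600·159.0 + 0.1000·168.0) / (0.0456 + 0.0480 + 0.0600 + 0.1000)
  = 35.2776 / 0.2536 = 139.107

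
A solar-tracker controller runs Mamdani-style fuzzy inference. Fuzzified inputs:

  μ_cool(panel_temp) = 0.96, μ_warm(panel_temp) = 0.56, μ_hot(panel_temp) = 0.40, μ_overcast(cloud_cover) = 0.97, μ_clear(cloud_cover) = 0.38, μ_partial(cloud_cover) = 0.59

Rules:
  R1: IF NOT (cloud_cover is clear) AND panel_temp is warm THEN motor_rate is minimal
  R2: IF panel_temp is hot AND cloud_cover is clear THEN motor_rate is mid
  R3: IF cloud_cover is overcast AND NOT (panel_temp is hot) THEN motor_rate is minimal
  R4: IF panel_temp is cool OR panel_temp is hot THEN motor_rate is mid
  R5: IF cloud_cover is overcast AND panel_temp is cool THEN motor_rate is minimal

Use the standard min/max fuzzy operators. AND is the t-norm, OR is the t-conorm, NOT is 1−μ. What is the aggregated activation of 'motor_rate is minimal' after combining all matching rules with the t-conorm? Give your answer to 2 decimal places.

0.96

R1: ¬clear=1−0.38=0.62, warm=0.56; AND[min(a, b)] → w = 0.56
R2: hot=0.40, clear=0.38; AND[min(a, b)] → w = 0.38
R3: overcast=0.97, ¬hot=1−0.40=0.60; AND[min(a, b)] → w = 0.60
R4: cool=0.96, hot=0.40; OR[max(a, b)] → w = 0.96
R5: overcast=0.97, cool=0.96; AND[min(a, b)] → w = 0.96
Rules with consequent 'minimal': {R1, R3, R5} → strengths 0.56, 0.60, 0.96
Aggregate via t-conorm [max(a, b)]: 0.96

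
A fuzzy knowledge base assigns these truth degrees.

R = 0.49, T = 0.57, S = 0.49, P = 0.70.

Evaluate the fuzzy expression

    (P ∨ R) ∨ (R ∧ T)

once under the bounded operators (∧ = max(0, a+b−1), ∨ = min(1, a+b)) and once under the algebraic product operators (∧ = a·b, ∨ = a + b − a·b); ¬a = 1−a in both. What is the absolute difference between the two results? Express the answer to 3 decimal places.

0.110

Under bounded:
  P ∨ R = min(1, a+b) on (0.70, 0.49) = 1.00
  R ∧ T = max(0, a+b−1) on (0.49, 0.57) = 0.06
  (P ∨ R) ∨ (R ∧ T) = min(1, a+b) on (1.00, 0.06) = 1.00
  → value = 1.0000
Under algebraic product:
  P ∨ R = a + b − a·b on (0.7000, 0.4900) = 0.8470
  R ∧ T = a·b on (0.4900, 0.5700) = 0.2793
  (P ∨ R) ∨ (R ∧ T) = a + b − a·b on (0.8470, 0.2793) = 0.8897
  → value = 0.8897
|1.0000 − 0.8897| = 0.110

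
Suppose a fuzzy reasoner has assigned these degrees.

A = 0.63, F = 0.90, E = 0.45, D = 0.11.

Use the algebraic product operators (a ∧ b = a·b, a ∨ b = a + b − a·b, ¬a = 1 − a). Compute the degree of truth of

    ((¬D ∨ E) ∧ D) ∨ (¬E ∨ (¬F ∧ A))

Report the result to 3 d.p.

¬D = 1 − 0.1100 = 0.8900
¬D ∨ E = a + b − a·b on (0.8900, 0.4500) = 0.9395
(¬D ∨ E) ∧ D = a·b on (0.9395, 0.1100) = 0.1033
¬E = 1 − 0.4500 = 0.5500
¬F = 1 − 0.9000 = 0.1000
¬F ∧ A = a·b on (0.1000, 0.6300) = 0.0630
¬E ∨ (¬F ∧ A) = a + b − a·b on (0.5500, 0.0630) = 0.5784
((¬D ∨ E) ∧ D) ∨ (¬E ∨ (¬F ∧ A)) = a + b − a·b on (0.1033, 0.5784) = 0.6219

0.622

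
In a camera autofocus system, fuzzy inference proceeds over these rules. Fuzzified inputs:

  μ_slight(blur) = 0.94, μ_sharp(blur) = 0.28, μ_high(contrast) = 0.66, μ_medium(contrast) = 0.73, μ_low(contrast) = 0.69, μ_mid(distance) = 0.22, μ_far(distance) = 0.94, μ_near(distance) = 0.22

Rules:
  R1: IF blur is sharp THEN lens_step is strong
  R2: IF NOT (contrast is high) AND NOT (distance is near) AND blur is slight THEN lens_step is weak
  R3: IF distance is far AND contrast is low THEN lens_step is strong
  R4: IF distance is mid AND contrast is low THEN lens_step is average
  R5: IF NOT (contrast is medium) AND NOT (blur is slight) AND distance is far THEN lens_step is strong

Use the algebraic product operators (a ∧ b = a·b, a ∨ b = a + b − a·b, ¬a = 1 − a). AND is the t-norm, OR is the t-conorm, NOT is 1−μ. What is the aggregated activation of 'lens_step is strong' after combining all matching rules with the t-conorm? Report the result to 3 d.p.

0.751

R1: sharp=0.28 → w = 0.2800
R2: ¬high=1−0.66=0.34, ¬near=1−0.22=0.78, slight=0.94; AND[a·b] → w = 0.2493
R3: far=0.94, low=0.69; AND[a·b] → w = 0.6486
R4: mid=0.22, low=0.69; AND[a·b] → w = 0.1518
R5: ¬medium=1−0.73=0.27, ¬slight=1−0.94=0.06, far=0.94; AND[a·b] → w = 0.0152
Rules with consequent 'strong': {R1, R3, R5} → strengths 0.2800, 0.6486, 0.0152
Aggregate via t-conorm [a + b − a·b]: 0.7508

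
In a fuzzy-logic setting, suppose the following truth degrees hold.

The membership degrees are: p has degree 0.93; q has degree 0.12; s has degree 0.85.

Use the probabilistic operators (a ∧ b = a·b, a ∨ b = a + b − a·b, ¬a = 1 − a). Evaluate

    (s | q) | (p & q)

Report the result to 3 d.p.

s | q = a + b − a·b on (0.8500, 0.1200) = 0.8680
p & q = a·b on (0.9300, 0.1200) = 0.1116
(s | q) | (p & q) = a + b − a·b on (0.8680, 0.1116) = 0.8827

0.883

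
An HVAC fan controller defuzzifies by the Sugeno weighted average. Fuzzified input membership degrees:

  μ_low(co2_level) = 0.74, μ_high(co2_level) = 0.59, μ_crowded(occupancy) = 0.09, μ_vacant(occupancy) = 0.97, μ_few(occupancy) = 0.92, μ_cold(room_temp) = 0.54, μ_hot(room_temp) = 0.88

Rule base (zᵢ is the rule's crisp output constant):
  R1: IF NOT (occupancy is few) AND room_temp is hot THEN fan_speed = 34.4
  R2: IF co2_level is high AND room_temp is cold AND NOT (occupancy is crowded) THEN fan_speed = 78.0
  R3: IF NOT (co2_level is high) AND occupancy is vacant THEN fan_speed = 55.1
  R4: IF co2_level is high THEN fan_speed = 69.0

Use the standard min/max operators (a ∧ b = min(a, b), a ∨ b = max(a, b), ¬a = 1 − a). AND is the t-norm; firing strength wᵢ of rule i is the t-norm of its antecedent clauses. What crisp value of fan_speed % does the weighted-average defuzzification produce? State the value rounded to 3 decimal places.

R1 (z=34.4): ¬few=1−0.92=0.08, hot=0.88; AND[min(a, b)] → w = 0.08
R2 (z=78.0): high=0.59, cold=0.54, ¬crowded=1−0.09=0.91; AND[min(a, b)] → w = 0.54
R3 (z=55.1): ¬high=1−0.59=0.41, vacant=0.97; AND[min(a, b)] → w = 0.41
R4 (z=69.0): high=0.59 → w = 0.59
Weighted average = (0.08·34.4 + 0.54·78.0 + 0.41·55.1 + 0.59·69.0) / (0.08 + 0.54 + 0.41 + 0.59)
  = 108.1730 / 1.6200 = 66.773

66.773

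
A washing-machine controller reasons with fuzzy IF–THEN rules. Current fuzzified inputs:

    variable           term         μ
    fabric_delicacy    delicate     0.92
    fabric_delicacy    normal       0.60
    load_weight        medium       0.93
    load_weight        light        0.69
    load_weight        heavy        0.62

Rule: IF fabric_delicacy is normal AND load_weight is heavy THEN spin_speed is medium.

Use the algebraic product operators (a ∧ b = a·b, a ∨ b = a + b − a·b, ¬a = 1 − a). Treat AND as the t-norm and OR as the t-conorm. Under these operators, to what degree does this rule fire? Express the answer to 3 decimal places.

0.372

firing strength: normal=0.60, heavy=0.62; AND[a·b] → w = 0.3720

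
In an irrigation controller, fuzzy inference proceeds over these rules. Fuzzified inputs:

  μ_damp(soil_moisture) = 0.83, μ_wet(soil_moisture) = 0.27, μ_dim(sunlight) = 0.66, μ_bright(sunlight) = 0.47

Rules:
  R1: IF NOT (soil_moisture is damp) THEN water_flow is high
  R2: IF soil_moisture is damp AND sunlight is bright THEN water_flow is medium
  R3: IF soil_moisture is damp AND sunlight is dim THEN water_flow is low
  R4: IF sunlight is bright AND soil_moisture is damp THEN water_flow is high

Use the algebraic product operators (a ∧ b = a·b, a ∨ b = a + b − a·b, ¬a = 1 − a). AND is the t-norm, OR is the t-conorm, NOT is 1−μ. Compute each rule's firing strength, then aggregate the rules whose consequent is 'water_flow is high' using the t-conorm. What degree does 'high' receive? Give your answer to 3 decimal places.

0.494

R1: ¬damp=1−0.83=0.17 → w = 0.1700
R2: damp=0.83, bright=0.47; AND[a·b] → w = 0.3901
R3: damp=0.83, dim=0.66; AND[a·b] → w = 0.5478
R4: bright=0.47, damp=0.83; AND[a·b] → w = 0.3901
Rules with consequent 'high': {R1, R4} → strengths 0.1700, 0.3901
Aggregate via t-conorm [a + b − a·b]: 0.4938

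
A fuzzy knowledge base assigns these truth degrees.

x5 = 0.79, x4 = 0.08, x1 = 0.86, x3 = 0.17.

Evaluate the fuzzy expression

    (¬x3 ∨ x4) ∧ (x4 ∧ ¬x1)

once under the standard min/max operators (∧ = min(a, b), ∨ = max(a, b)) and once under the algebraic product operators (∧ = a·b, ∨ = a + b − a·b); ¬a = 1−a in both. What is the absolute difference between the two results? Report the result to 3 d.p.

0.071

Under standard min/max:
  ¬x3 = 1 − 0.17 = 0.83
  ¬x3 ∨ x4 = max(a, b) on (0.83, 0.08) = 0.83
  ¬x1 = 1 − 0.86 = 0.14
  x4 ∧ ¬x1 = min(a, b) on (0.08, 0.14) = 0.08
  (¬x3 ∨ x4) ∧ (x4 ∧ ¬x1) = min(a, b) on (0.83, 0.08) = 0.08
  → value = 0.0800
Under algebraic product:
  ¬x3 = 1 − 0.1700 = 0.8300
  ¬x3 ∨ x4 = a + b − a·b on (0.8300, 0.0800) = 0.8436
  ¬x1 = 1 − 0.8600 = 0.1400
  x4 ∧ ¬x1 = a·b on (0.0800, 0.1400) = 0.0112
  (¬x3 ∨ x4) ∧ (x4 ∧ ¬x1) = a·b on (0.8436, 0.0112) = 0.0094
  → value = 0.0094
|0.0800 − 0.0094| = 0.071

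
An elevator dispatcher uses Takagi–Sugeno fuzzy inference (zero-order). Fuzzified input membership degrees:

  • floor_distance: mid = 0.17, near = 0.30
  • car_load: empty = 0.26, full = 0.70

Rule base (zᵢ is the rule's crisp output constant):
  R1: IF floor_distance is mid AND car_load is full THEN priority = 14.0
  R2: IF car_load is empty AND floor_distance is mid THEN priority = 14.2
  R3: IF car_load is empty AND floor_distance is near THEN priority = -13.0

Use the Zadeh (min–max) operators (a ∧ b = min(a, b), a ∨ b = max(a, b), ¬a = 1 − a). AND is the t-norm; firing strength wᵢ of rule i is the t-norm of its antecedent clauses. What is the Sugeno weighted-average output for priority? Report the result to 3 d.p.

R1 (z=14.0): mid=0.17, full=0.70; AND[min(a, b)] → w = 0.17
R2 (z=14.2): empty=0.26, mid=0.17; AND[min(a, b)] → w = 0.17
R3 (z=-13.0): empty=0.26, near=0.30; AND[min(a, b)] → w = 0.26
Weighted average = (0.17·14.0 + 0.17·14.2 + 0.26·-13.0) / (0.17 + 0.17 + 0.26)
  = 1.4140 / 0.6000 = 2.357

2.357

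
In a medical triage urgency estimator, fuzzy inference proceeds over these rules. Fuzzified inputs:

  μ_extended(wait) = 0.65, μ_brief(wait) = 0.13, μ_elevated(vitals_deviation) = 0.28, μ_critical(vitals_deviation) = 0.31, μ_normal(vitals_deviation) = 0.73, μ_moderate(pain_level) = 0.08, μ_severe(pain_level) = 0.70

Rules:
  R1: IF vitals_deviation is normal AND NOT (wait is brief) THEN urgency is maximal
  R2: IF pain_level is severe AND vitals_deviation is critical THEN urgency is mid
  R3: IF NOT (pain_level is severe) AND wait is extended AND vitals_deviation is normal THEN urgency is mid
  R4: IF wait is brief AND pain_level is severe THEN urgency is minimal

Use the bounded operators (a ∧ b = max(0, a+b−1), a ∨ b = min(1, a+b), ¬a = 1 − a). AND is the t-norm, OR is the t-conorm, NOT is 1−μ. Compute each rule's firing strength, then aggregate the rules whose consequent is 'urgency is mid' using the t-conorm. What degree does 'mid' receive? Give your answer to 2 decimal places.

R1: normal=0.73, ¬brief=1−0.13=0.87; AND[max(0, a+b−1)] → w = 0.60
R2: severe=0.70, critical=0.31; AND[max(0, a+b−1)] → w = 0.01
R3: ¬severe=1−0.70=0.30, extended=0.65, normal=0.73; AND[max(0, a+b−1)] → w = 0.00
R4: brief=0.13, severe=0.70; AND[max(0, a+b−1)] → w = 0.00
Rules with consequent 'mid': {R2, R3} → strengths 0.01, 0.00
Aggregate via t-conorm [min(1, a+b)]: 0.01

0.01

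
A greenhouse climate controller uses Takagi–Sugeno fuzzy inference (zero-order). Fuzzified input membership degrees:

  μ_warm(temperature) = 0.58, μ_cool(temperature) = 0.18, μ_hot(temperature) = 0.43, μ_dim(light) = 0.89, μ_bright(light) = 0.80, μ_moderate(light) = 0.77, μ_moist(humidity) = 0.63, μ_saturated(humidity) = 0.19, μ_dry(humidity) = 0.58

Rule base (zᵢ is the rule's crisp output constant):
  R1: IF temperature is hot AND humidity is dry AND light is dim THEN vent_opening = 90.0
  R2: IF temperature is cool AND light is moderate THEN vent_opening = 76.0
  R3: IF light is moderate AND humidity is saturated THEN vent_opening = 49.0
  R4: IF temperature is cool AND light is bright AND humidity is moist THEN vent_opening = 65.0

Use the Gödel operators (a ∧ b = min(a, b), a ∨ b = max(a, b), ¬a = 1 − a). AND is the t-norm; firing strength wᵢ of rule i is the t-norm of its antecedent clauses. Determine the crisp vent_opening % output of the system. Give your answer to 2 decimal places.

74.89

R1 (z=90.0): hot=0.43, dry=0.58, dim=0.89; AND[min(a, b)] → w = 0.43
R2 (z=76.0): cool=0.18, moderate=0.77; AND[min(a, b)] → w = 0.18
R3 (z=49.0): moderate=0.77, saturated=0.19; AND[min(a, b)] → w = 0.19
R4 (z=65.0): cool=0.18, bright=0.80, moist=0.63; AND[min(a, b)] → w = 0.18
Weighted average = (0.43·90.0 + 0.18·76.0 + 0.19·49.0 + 0.18·65.0) / (0.43 + 0.18 + 0.19 + 0.18)
  = 73.3900 / 0.9800 = 74.89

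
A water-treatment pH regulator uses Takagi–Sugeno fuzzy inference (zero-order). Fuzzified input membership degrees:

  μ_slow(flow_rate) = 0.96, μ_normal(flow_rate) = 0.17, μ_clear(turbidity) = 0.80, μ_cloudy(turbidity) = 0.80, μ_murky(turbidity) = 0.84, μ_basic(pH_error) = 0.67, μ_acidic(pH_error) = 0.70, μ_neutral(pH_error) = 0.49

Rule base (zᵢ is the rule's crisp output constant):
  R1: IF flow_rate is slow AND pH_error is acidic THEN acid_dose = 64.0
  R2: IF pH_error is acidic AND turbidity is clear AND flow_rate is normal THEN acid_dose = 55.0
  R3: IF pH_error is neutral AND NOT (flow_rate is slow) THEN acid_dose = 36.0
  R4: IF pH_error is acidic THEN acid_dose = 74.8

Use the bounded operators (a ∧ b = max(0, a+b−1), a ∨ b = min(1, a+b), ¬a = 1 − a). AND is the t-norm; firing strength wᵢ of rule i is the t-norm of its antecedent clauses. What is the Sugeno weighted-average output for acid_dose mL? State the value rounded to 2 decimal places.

R1 (z=64.0): slow=0.96, acidic=0.70; AND[max(0, a+b−1)] → w = 0.66
R2 (z=55.0): acidic=0.70, clear=0.80, normal=0.17; AND[max(0, a+b−1)] → w = 0.00
R3 (z=36.0): neutral=0.49, ¬slow=1−0.96=0.04; AND[max(0, a+b−1)] → w = 0.00
R4 (z=74.8): acidic=0.70 → w = 0.70
Weighted average = (0.66·64.0 + 0.00·55.0 + 0.00·36.0 + 0.70·74.8) / (0.66 + 0.00 + 0.00 + 0.70)
  = 94.6000 / 1.3600 = 69.56

69.56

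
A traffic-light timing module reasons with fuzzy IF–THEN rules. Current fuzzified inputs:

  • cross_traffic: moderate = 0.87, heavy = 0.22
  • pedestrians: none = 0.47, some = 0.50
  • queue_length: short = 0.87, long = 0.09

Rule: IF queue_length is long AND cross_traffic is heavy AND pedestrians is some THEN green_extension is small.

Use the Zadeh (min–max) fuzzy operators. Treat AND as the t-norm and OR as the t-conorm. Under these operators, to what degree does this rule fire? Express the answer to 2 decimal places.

firing strength: long=0.09, heavy=0.22, some=0.50; AND[min(a, b)] → w = 0.09

0.09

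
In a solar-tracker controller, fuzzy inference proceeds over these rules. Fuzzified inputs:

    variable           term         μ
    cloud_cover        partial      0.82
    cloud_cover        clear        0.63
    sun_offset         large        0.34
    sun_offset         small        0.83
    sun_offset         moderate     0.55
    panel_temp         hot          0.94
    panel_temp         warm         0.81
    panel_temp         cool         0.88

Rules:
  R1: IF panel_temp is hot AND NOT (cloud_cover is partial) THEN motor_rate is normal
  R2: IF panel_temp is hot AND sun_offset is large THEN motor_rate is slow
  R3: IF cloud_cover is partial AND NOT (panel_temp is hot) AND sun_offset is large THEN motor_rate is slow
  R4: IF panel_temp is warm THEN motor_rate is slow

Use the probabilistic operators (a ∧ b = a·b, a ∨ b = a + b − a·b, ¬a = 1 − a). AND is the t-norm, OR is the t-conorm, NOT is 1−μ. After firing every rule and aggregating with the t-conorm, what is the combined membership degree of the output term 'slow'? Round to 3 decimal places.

R1: hot=0.94, ¬partial=1−0.82=0.18; AND[a·b] → w = 0.1692
R2: hot=0.94, large=0.34; AND[a·b] → w = 0.3196
R3: partial=0.82, ¬hot=1−0.94=0.06, large=0.34; AND[a·b] → w = 0.0167
R4: warm=0.81 → w = 0.8100
Rules with consequent 'slow': {R2, R3, R4} → strengths 0.3196, 0.0167, 0.8100
Aggregate via t-conorm [a + b − a·b]: 0.8729

0.873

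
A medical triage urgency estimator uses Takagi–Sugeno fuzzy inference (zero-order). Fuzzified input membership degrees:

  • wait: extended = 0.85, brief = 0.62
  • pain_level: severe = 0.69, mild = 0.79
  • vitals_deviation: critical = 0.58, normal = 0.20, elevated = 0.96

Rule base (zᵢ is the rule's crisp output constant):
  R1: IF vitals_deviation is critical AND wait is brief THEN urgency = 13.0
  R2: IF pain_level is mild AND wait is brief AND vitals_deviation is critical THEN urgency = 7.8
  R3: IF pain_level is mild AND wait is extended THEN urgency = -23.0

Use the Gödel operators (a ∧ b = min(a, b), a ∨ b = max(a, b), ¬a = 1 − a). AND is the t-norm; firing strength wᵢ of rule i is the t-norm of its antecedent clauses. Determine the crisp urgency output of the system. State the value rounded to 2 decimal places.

R1 (z=13.0): critical=0.58, brief=0.62; AND[min(a, b)] → w = 0.58
R2 (z=7.8): mild=0.79, brief=0.62, critical=0.58; AND[min(a, b)] → w = 0.58
R3 (z=-23.0): mild=0.79, extended=0.85; AND[min(a, b)] → w = 0.79
Weighted average = (0.58·13.0 + 0.58·7.8 + 0.79·-23.0) / (0.58 + 0.58 + 0.79)
  = -6.1060 / 1.9500 = -3.13

-3.13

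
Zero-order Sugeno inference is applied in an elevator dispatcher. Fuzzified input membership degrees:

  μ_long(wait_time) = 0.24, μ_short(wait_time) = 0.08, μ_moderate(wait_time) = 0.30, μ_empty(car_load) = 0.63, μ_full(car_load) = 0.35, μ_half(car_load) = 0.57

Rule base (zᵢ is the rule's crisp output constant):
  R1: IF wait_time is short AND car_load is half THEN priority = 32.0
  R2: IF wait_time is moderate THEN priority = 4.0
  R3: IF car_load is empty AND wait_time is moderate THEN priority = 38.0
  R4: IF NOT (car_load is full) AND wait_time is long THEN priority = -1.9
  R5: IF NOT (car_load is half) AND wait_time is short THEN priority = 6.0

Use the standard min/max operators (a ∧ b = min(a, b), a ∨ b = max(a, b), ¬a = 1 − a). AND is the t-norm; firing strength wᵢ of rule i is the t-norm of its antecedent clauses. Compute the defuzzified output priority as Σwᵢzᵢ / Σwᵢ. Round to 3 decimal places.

R1 (z=32.0): short=0.08, half=0.57; AND[min(a, b)] → w = 0.08
R2 (z=4.0): moderate=0.30 → w = 0.30
R3 (z=38.0): empty=0.63, moderate=0.30; AND[min(a, b)] → w = 0.30
R4 (z=-1.9): ¬full=1−0.35=0.65, long=0.24; AND[min(a, b)] → w = 0.24
R5 (z=6.0): ¬half=1−0.57=0.43, short=0.08; AND[min(a, b)] → w = 0.08
Weighted average = (0.08·32.0 + 0.30·4.0 + 0.30·38.0 + 0.24·-1.9 + 0.08·6.0) / (0.08 + 0.30 + 0.30 + 0.24 + 0.08)
  = 15.1840 / 1.0000 = 15.184

15.184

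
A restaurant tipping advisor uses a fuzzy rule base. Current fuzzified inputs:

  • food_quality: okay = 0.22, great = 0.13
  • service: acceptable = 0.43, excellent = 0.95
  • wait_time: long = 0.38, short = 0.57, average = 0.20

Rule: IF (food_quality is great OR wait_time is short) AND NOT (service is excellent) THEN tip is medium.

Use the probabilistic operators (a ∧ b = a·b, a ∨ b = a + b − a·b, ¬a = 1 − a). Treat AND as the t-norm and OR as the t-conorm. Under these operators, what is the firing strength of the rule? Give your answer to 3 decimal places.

0.031

firing strength: (great=0.13 OR short=0.57) = 0.6259; AND[a·b] with ¬excellent=1−0.95=0.05 → w = 0.0313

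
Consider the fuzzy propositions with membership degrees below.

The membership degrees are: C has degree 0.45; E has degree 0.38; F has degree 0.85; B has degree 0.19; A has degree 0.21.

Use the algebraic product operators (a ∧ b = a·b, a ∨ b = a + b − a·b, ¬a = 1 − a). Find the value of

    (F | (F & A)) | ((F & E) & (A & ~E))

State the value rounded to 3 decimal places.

F & A = a·b on (0.8500, 0.2100) = 0.1785
F | (F & A) = a + b − a·b on (0.8500, 0.1785) = 0.8768
F & E = a·b on (0.8500, 0.3800) = 0.3230
~E = 1 − 0.3800 = 0.6200
A & ~E = a·b on (0.2100, 0.6200) = 0.1302
(F & E) & (A & ~E) = a·b on (0.3230, 0.1302) = 0.0421
(F | (F & A)) | ((F & E) & (A & ~E)) = a + b − a·b on (0.8768, 0.0421) = 0.8820

0.882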